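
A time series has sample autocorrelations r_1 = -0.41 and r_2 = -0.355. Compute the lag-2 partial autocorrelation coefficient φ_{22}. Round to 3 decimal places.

-0.629

φ_{22} = (r_2 − r_1²) / (1 − r_1²)
r_1² = (-0.41)² = 0.1681
Numerator = -0.355 − 0.1681 = -0.5231; denominator = 1 − 0.1681 = 0.8319
φ_{22} = -0.5231 / 0.8319 = -0.629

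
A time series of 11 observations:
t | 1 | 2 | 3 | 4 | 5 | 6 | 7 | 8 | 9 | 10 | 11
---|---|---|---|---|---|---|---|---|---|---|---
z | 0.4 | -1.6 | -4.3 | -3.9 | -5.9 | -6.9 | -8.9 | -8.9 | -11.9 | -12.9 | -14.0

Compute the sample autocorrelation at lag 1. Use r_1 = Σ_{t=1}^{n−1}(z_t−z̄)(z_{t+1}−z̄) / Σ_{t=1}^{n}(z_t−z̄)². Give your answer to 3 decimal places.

Mean z̄ = (0.4 − 1.6 − 4.3 − 3.9 − 5.9 − 6.9 − 8.9 − 8.9 − 11.9 − 12.9 − 14.0)/11 = -7.1636
Numerator Σ_{t=1}^{10}(z_t−z̄)(z_{t+1}−z̄) = 148.9832
Denominator Σ(z_t−z̄)² = 216.7855
r_1 = 148.9832 / 216.7855 = 0.687

0.687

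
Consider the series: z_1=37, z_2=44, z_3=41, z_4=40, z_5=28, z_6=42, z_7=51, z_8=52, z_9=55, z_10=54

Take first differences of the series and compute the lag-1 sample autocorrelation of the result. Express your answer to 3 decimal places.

First differences Δz: 7, -3, -1, -12, 14, 9, 1, 3, -1
Mean of differences = 1.8889
Numerator Σ(Δz_t−Δz̄)(Δz_{t+1}−Δz̄) = -63.3457
Denominator Σ(Δz_t−Δz̄)² = 458.8889
r_1(Δz) = -63.3457 / 458.8889 = -0.138

-0.138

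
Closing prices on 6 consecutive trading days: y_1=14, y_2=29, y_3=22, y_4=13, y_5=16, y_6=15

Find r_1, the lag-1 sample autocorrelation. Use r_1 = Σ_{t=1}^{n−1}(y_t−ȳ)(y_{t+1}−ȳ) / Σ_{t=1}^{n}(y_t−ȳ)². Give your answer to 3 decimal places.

-0.028

Mean ȳ = (14 + 29 + 22 + 13 + 16 + 15)/6 = 18.1667
Σ(y_t−ȳ)(y_{t+1}−ȳ) = (-45.1389) + (41.5278) + (-19.8056) + (11.1944) + (6.8611) = -5.3611
Denominator Σ(y_t−ȳ)² = 190.8333
r_1 = -5.3611 / 190.8333 = -0.028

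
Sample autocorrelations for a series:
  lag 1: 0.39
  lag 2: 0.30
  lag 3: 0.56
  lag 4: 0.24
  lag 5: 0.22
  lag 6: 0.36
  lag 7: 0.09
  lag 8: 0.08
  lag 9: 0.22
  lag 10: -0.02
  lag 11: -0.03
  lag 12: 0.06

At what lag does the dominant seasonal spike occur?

3

The largest autocorrelation is r_3 = 0.56; the remaining lags stay at or below 0.39. The elevated value at lag 1 (0.39), dropping to 0.30 at lag 2, reflects decaying short-term dependence rather than seasonality.
The dominant spike at lag 3 indicates a seasonal period of 3.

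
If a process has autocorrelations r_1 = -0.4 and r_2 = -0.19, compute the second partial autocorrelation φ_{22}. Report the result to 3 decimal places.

φ_{22} = (r_2 − r_1²) / (1 − r_1²)
r_1² = (-0.4)² = 0.16
Numerator = -0.19 − 0.1600 = -0.3500; denominator = 1 − 0.1600 = 0.8400
φ_{22} = -0.3500 / 0.8400 = -0.417

-0.417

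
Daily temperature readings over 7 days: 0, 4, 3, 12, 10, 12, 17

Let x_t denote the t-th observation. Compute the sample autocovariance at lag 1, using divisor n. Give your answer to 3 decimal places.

11.948

Mean x̄ = (0 + 4 + 3 + 12 + 10 + 12 + 17)/7 = 8.2857
Deviations: -8.2857, -4.2857, -5.2857, 3.7143, 1.7143, 3.7143, 8.7143
Σ_{t=1}^{6}(x_t−x̄)(x_{t+1}−x̄) = 83.6327
γ_1 = 83.6327 / 7 = 11.948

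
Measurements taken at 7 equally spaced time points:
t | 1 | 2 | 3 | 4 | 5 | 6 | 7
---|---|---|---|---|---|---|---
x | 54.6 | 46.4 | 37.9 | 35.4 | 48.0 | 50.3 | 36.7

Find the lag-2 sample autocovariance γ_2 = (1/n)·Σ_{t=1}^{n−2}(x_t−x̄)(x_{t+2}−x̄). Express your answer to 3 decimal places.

Mean x̄ = (54.6 + 46.4 + 37.9 + 35.4 + 48.0 + 50.3 + 36.7)/7 = 44.1857
Σ_{t=1}^{5}(x_t−x̄)(x_{t+2}−x̄) = -191.1618
γ_2 = -191.1618 / 7 = -27.309

-27.309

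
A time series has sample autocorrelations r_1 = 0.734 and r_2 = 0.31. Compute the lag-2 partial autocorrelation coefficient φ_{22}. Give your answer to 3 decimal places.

-0.496

φ_{22} = (r_2 − r_1²) / (1 − r_1²)
r_1² = (0.734)² = 0.538756
Numerator = 0.31 − 0.5388 = -0.2288; denominator = 1 − 0.5388 = 0.4612
φ_{22} = -0.2288 / 0.4612 = -0.496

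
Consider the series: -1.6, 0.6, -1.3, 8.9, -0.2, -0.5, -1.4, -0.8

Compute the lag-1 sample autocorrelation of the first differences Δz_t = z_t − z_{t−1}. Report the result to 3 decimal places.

First differences Δz: 2.2, -1.9, 10.2, -9.1, -0.3, -0.9, 0.6
Mean of differences = 0.1143
Numerator Σ(Δz_t−Δz̄)(Δz_{t+1}−Δz̄) = -113.7045
Denominator Σ(Δz_t−Δz̄)² = 196.4686
r_1(Δz) = -113.7045 / 196.4686 = -0.579

-0.579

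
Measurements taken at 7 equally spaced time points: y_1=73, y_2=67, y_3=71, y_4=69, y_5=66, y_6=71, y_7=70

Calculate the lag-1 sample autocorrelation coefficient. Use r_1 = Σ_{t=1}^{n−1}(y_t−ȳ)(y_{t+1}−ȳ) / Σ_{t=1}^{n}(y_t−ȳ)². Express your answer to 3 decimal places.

Mean ȳ = (73 + 67 + 71 + 69 + 66 + 71 + 70)/7 = 69.5714
Deviations from mean: 3.4286, -2.5714, 1.4286, -0.5714, -3.5714, 1.4286, 0.4286
Σ(y_t−ȳ)(y_{t+1}−ȳ) = (-8.8163) + (-3.6735) + (-0.8163) + (2.0408) + (-5.1020) + (0.6122) = -15.7551
Denominator Σ(y_t−ȳ)² = 35.7143
r_1 = -15.7551 / 35.7143 = -0.441

-0.441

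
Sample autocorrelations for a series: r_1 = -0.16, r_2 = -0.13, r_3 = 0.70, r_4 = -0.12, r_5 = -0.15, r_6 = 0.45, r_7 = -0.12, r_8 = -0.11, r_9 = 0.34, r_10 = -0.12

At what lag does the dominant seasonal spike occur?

3

The largest autocorrelation is r_3 = 0.70, with weaker echoes at lags 6 (0.45) and 9 (0.34); the remaining lags stay at or below -0.11.
The dominant spike at lag 3 indicates a seasonal period of 3.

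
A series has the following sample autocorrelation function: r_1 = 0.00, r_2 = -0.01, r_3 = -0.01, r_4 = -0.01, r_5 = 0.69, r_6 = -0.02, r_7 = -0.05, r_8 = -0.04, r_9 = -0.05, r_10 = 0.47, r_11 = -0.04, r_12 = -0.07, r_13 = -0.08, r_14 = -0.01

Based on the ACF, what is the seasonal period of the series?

5

The largest autocorrelation is r_5 = 0.69, with a weaker echo at lag 10 (0.47); the remaining lags stay at or below 0.00.
The dominant spike at lag 5 indicates a seasonal period of 5.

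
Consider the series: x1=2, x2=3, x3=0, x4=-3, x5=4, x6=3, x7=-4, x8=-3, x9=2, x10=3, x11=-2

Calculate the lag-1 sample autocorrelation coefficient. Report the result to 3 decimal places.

Mean x̄ = (2 + 3 + 0 − 3 + 4 + 3 − 4 − 3 + 2 + 3 − 2)/11 = 0.4545
Numerator Σ_{t=1}^{10}(x_t−x̄)(x_{t+1}−x̄) = -2.4793
Denominator Σ(x_t−x̄)² = 86.7273
r_1 = -2.4793 / 86.7273 = -0.029

-0.029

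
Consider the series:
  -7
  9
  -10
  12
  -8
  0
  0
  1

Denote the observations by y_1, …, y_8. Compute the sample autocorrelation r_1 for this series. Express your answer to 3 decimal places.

-0.840

Mean ȳ = (-7 + 9 − 10 + 12 − 8 + 0 + 0 + 1)/8 = -0.3750
Deviations from mean: -6.6250, 9.3750, -9.6250, 12.3750, -7.6250, 0.3750, 0.3750, 1.3750
Σ(y_t−ȳ)(y_{t+1}−ȳ) = (-62.1094) + (-90.2344) + (-119.1094) + (-94.3594) + (-2.8594) + (0.1406) + (0.5156) = -368.0156
Denominator Σ(y_t−ȳ)² = 437.8750
r_1 = -368.0156 / 437.8750 = -0.840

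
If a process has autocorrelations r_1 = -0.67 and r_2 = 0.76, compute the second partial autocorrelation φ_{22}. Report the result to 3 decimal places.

φ_{22} = (r_2 − r_1²) / (1 − r_1²)
r_1² = (-0.67)² = 0.4489
Numerator = 0.76 − 0.4489 = 0.3111; denominator = 1 − 0.4489 = 0.5511
φ_{22} = 0.3111 / 0.5511 = 0.565

0.565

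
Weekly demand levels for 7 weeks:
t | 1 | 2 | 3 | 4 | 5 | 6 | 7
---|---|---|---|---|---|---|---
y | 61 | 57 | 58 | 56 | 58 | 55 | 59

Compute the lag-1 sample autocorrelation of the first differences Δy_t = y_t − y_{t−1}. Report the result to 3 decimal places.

-0.583

First differences Δy: -4, 1, -2, 2, -3, 4
Mean of differences = -0.3333
Numerator Σ(Δy_t−Δȳ)(Δy_{t+1}−Δȳ) = -28.7778
Denominator Σ(Δy_t−Δȳ)² = 49.3333
r_1(Δy) = -28.7778 / 49.3333 = -0.583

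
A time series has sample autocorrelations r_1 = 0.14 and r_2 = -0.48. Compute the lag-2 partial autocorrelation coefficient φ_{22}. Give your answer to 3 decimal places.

-0.510

φ_{22} = (r_2 − r_1²) / (1 − r_1²)
r_1² = (0.14)² = 0.0196
Numerator = -0.48 − 0.0196 = -0.4996; denominator = 1 − 0.0196 = 0.9804
φ_{22} = -0.4996 / 0.9804 = -0.510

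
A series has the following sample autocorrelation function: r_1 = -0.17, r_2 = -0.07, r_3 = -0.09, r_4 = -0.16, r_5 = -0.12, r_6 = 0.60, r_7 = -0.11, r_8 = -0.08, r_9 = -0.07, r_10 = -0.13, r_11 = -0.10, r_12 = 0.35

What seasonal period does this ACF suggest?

6

The largest autocorrelation is r_6 = 0.60, with a weaker echo at lag 12 (0.35); the remaining lags stay at or below -0.07.
The dominant spike at lag 6 indicates a seasonal period of 6.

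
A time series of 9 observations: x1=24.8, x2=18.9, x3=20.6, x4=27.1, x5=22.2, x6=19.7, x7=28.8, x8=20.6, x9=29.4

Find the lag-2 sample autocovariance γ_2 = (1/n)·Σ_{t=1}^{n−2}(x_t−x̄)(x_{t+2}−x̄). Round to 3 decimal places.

Mean x̄ = (24.8 + 18.9 + 20.6 + 27.1 + 22.2 + 19.7 + 28.8 + 20.6 + 29.4)/9 = 23.5667
Σ_{t=1}^{7}(x_t−x̄)(x_{t+2}−x̄) = 5.0911
γ_2 = 5.0911 / 9 = 0.566

0.566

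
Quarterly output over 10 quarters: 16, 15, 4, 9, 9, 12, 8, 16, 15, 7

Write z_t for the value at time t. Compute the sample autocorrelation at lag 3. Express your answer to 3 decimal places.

-0.075

Mean z̄ = (16 + 15 + 4 + 9 + 9 + 12 + 8 + 16 + 15 + 7)/10 = 11.1000
Numerator Σ_{t=1}^{7}(z_t−z̄)(z_{t+3}−z̄) = -12.4300
Denominator Σ(z_t−z̄)² = 164.9000
r_3 = -12.4300 / 164.9000 = -0.075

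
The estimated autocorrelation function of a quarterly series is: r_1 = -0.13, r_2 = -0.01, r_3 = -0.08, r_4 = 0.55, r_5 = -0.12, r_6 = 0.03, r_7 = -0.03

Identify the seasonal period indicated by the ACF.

The largest autocorrelation is r_4 = 0.55; the remaining lags stay at or below 0.03.
The dominant spike at lag 4 indicates a seasonal period of 4.

4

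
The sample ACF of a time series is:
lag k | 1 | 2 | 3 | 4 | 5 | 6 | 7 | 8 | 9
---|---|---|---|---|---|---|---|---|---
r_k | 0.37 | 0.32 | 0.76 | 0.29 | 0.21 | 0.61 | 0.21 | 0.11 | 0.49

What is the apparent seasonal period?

The largest autocorrelation is r_3 = 0.76, with weaker echoes at lags 6 (0.61) and 9 (0.49); the remaining lags stay at or below 0.37. The elevated value at lag 1 (0.37), dropping to 0.32 at lag 2, reflects decaying short-term dependence rather than seasonality.
The dominant spike at lag 3 indicates a seasonal period of 3.

3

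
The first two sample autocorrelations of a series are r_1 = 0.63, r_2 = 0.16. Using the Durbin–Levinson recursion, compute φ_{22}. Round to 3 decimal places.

-0.393

φ_{22} = (r_2 − r_1²) / (1 − r_1²)
r_1² = (0.63)² = 0.3969
Numerator = 0.16 − 0.3969 = -0.2369; denominator = 1 − 0.3969 = 0.6031
φ_{22} = -0.2369 / 0.6031 = -0.393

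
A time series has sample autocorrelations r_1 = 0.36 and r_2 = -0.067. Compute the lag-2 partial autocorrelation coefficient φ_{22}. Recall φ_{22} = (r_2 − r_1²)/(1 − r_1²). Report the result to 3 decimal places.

-0.226

φ_{22} = (r_2 − r_1²) / (1 − r_1²)
r_1² = (0.36)² = 0.1296
Numerator = -0.067 − 0.1296 = -0.1966; denominator = 1 − 0.1296 = 0.8704
φ_{22} = -0.1966 / 0.8704 = -0.226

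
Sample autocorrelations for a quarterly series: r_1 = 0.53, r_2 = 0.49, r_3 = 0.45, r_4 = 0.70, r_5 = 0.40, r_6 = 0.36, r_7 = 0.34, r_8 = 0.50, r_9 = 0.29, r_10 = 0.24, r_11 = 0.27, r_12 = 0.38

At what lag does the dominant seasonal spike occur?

4

The largest autocorrelation is r_4 = 0.70; the remaining lags stay at or below 0.53. The elevated value at lag 1 (0.53), dropping to 0.49 at lag 2, reflects decaying short-term dependence rather than seasonality.
The dominant spike at lag 4 indicates a seasonal period of 4.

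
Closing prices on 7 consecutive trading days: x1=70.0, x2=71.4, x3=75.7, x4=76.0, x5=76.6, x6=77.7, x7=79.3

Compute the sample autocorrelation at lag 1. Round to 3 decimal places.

0.491

Mean x̄ = (70.0 + 71.4 + 75.7 + 76.0 + 76.6 + 77.7 + 79.3)/7 = 75.2429
Deviations from mean: -5.2429, -3.8429, 0.4571, 0.7571, 1.3571, 2.4571, 4.0571
Σ(x_t−x̄)(x_{t+1}−x̄) = (20.1476) + (-1.7567) + (0.3461) + (1.0276) + (3.3347) + (9.9690) = 33.0682
Denominator Σ(x_t−x̄)² = 67.3771
r_1 = 33.0682 / 67.3771 = 0.491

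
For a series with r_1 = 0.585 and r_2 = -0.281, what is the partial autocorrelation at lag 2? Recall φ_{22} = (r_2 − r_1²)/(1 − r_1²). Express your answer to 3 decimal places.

φ_{22} = (r_2 − r_1²) / (1 − r_1²)
r_1² = (0.585)² = 0.342225
Numerator = -0.281 − 0.3422 = -0.6232; denominator = 1 − 0.3422 = 0.6578
φ_{22} = -0.6232 / 0.6578 = -0.947

-0.947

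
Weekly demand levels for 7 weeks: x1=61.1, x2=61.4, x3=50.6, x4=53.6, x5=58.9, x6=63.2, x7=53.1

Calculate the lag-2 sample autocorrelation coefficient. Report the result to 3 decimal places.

-0.545

Mean x̄ = (61.1 + 61.4 + 50.6 + 53.6 + 58.9 + 63.2 + 53.1)/7 = 57.4143
Deviations from mean: 3.6857, 3.9857, -6.8143, -3.8143, 1.4857, 5.7857, -4.3143
Σ(x_t−x̄)(x_{t+2}−x̄) = (-25.1155) + (-15.2027) + (-10.1241) + (-22.0684) + (-6.4098) = -78.9204
Denominator Σ(x_t−x̄)² = 144.7486
r_2 = -78.9204 / 144.7486 = -0.545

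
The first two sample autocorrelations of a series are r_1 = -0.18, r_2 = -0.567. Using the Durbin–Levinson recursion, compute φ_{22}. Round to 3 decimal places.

φ_{22} = (r_2 − r_1²) / (1 − r_1²)
r_1² = (-0.18)² = 0.0324
Numerator = -0.567 − 0.0324 = -0.5994; denominator = 1 − 0.0324 = 0.9676
φ_{22} = -0.5994 / 0.9676 = -0.619

-0.619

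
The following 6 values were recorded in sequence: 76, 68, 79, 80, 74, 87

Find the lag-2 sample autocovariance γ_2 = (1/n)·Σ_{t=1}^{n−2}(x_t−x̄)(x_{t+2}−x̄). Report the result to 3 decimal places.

Mean x̄ = (76 + 68 + 79 + 80 + 74 + 87)/6 = 77.3333
Deviations: -1.3333, -9.3333, 1.6667, 2.6667, -3.3333, 9.6667
Σ_{t=1}^{4}(x_t−x̄)(x_{t+2}−x̄) = -6.8889
γ_2 = -6.8889 / 6 = -1.148

-1.148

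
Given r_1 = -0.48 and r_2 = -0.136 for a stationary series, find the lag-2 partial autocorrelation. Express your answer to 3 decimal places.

φ_{22} = (r_2 − r_1²) / (1 − r_1²)
r_1² = (-0.48)² = 0.2304
Numerator = -0.136 − 0.2304 = -0.3664; denominator = 1 − 0.2304 = 0.7696
φ_{22} = -0.3664 / 0.7696 = -0.476

-0.476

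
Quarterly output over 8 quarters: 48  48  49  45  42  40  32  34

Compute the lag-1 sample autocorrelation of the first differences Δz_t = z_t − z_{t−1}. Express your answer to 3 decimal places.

-0.314

First differences Δz: 0, 1, -4, -3, -2, -8, 2
Mean of differences = -2.0000
Numerator Σ(Δz_t−Δz̄)(Δz_{t+1}−Δz̄) = -22.0000
Denominator Σ(Δz_t−Δz̄)² = 70.0000
r_1(Δz) = -22.0000 / 70.0000 = -0.314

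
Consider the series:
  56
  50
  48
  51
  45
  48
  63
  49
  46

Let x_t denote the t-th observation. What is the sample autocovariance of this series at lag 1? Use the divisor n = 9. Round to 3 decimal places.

-3.901

Mean x̄ = (56 + 50 + 48 + 51 + 45 + 48 + 63 + 49 + 46)/9 = 50.6667
Σ_{t=1}^{8}(x_t−x̄)(x_{t+1}−x̄) = -35.1111
γ_1 = -35.1111 / 9 = -3.901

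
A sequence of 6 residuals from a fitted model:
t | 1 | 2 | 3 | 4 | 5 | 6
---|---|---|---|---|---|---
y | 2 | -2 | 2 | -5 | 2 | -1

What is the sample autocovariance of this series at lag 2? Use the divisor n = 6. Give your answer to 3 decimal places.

3.630

Mean ȳ = (2 − 2 + 2 − 5 + 2 − 1)/6 = -0.3333
Σ_{t=1}^{4}(y_t−ȳ)(y_{t+2}−ȳ) = 21.7778
γ_2 = 21.7778 / 6 = 3.630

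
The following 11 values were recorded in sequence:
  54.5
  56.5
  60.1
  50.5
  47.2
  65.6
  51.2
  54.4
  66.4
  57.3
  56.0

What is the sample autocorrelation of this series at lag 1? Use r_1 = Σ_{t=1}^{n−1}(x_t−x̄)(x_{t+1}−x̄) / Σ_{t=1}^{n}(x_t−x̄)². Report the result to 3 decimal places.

Mean x̄ = (54.5 + 56.5 + 60.1 + 50.5 + 47.2 + 65.6 + 51.2 + 54.4 + 66.4 + 57.3 + 56.0)/11 = 56.3364
Numerator Σ_{t=1}^{10}(x_t−x̄)(x_{t+1}−x̄) = -100.7122
Denominator Σ(x_t−x̄)² = 353.3655
r_1 = -100.7122 / 353.3655 = -0.285

-0.285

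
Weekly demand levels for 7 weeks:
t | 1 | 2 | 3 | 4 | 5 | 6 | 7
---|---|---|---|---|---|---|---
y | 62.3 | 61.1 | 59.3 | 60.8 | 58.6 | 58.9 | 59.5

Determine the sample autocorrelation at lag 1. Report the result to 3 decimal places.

0.205

Mean ȳ = (62.3 + 61.1 + 59.3 + 60.8 + 58.6 + 58.9 + 59.5)/7 = 60.0714
Deviations from mean: 2.2286, 1.0286, -0.7714, 0.7286, -1.4714, -1.1714, -0.5714
Σ(y_t−ȳ)(y_{t+1}−ȳ) = (2.2922) + (-0.7935) + (-0.5620) + (-1.0720) + (1.7237) + (0.6694) = 2.2578
Denominator Σ(y_t−ȳ)² = 11.0143
r_1 = 2.2578 / 11.0143 = 0.205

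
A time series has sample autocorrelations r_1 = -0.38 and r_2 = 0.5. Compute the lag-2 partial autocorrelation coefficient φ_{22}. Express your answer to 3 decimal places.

φ_{22} = (r_2 − r_1²) / (1 − r_1²)
r_1² = (-0.38)² = 0.1444
Numerator = 0.5 − 0.1444 = 0.3556; denominator = 1 − 0.1444 = 0.8556
φ_{22} = 0.3556 / 0.8556 = 0.416

0.416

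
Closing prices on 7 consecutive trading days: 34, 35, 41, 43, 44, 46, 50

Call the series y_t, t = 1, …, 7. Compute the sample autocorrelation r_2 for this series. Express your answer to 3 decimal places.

0.097

Mean ȳ = (34 + 35 + 41 + 43 + 44 + 46 + 50)/7 = 41.8571
Σ(y_t−ȳ)(y_{t+2}−ȳ) = (6.7347) + (-7.8367) + (-1.8367) + (4.7347) + (17.4490) = 19.2449
Denominator Σ(y_t−ȳ)² = 198.8571
r_2 = 19.2449 / 198.8571 = 0.097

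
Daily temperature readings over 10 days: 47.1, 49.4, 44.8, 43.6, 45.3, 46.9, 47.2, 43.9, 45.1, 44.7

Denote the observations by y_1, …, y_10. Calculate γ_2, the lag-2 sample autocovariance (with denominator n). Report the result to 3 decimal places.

Mean ȳ = (47.1 + 49.4 + 44.8 + 43.6 + 45.3 + 46.9 + 47.2 + 43.9 + 45.1 + 44.7)/10 = 45.8000
Σ_{t=1}^{8}(y_t−ȳ)(y_{t+2}−ȳ) = -12.8200
γ_2 = -12.8200 / 10 = -1.282

-1.282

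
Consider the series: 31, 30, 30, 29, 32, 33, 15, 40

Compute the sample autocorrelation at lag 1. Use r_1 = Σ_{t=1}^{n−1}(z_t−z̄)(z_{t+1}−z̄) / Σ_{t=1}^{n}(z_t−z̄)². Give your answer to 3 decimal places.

-0.562

Mean z̄ = (31 + 30 + 30 + 29 + 32 + 33 + 15 + 40)/8 = 30.0000
Numerator Σ_{t=1}^{7}(z_t−z̄)(z_{t+1}−z̄) = -191.0000
Denominator Σ(z_t−z̄)² = 340.0000
r_1 = -191.0000 / 340.0000 = -0.562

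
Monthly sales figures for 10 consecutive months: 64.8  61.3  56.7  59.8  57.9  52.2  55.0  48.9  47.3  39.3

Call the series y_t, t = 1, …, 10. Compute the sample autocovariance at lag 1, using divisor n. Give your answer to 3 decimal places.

25.320

Mean ȳ = (64.8 + 61.3 + 56.7 + 59.8 + 57.9 + 52.2 + 55.0 + 48.9 + 47.3 + 39.3)/10 = 54.3200
Σ_{t=1}^{9}(y_t−ȳ)(y_{t+1}−ȳ) = 253.1956
γ_1 = 253.1956 / 10 = 25.320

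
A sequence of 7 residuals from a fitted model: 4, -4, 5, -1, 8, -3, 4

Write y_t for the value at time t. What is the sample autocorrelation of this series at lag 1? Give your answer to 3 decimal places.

Mean ȳ = (4 − 4 + 5 − 1 + 8 − 3 + 4)/7 = 1.8571
Deviations from mean: 2.1429, -5.8571, 3.1429, -2.8571, 6.1429, -4.8571, 2.1429
Σ(y_t−ȳ)(y_{t+1}−ȳ) = (-12.5510) + (-18.4082) + (-8.9796) + (-17.5510) + (-29.8367) + (-10.4082) = -97.7347
Denominator Σ(y_t−ȳ)² = 122.8571
r_1 = -97.7347 / 122.8571 = -0.796

-0.796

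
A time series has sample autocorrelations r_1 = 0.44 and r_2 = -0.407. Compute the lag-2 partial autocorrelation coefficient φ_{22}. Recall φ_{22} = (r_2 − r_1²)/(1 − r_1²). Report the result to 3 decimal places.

-0.745

φ_{22} = (r_2 − r_1²) / (1 − r_1²)
r_1² = (0.44)² = 0.1936
Numerator = -0.407 − 0.1936 = -0.6006; denominator = 1 − 0.1936 = 0.8064
φ_{22} = -0.6006 / 0.8064 = -0.745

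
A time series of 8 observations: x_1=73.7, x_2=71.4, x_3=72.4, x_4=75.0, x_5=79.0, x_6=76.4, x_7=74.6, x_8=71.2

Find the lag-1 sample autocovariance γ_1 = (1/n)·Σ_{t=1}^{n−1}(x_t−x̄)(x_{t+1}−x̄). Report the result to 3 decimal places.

Mean x̄ = (73.7 + 71.4 + 72.4 + 75.0 + 79.0 + 76.4 + 74.6 + 71.2)/8 = 74.2125
Deviations: -0.5125, -2.8125, -1.8125, 0.7875, 4.7875, 2.1875, 0.3875, -3.0125
Σ_{t=1}^{7}(x_t−x̄)(x_{t+1}−x̄) = 19.0348
γ_1 = 19.0348 / 8 = 2.379

2.379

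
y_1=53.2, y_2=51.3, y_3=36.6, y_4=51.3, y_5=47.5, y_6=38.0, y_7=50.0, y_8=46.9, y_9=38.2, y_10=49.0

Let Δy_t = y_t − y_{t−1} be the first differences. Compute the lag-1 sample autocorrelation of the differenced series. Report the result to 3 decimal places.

First differences Δy: -1.9, -14.7, 14.7, -3.8, -9.5, 12.0, -3.1, -8.7, 10.8
Mean of differences = -0.4667
Numerator Σ(Δy_t−Δȳ)(Δy_{t+1}−Δȳ) = -432.4411
Denominator Σ(Δy_t−Δȳ)² = 884.4600
r_1(Δy) = -432.4411 / 884.4600 = -0.489

-0.489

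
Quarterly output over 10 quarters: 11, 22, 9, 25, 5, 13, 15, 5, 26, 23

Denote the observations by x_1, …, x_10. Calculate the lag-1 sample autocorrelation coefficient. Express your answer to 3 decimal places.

-0.395

Mean x̄ = (11 + 22 + 9 + 25 + 5 + 13 + 15 + 5 + 26 + 23)/10 = 15.4000
Numerator Σ_{t=1}^{9}(x_t−x̄)(x_{t+1}−x̄) = -232.1600
Denominator Σ(x_t−x̄)² = 588.4000
r_1 = -232.1600 / 588.4000 = -0.395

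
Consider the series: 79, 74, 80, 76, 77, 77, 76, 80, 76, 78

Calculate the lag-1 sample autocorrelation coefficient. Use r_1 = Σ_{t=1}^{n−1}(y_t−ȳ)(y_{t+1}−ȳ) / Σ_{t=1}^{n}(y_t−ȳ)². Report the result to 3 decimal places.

-0.736

Mean ȳ = (79 + 74 + 80 + 76 + 77 + 77 + 76 + 80 + 76 + 78)/10 = 77.3000
Numerator Σ_{t=1}^{9}(y_t−ȳ)(y_{t+1}−ȳ) = -25.0900
Denominator Σ(y_t−ȳ)² = 34.1000
r_1 = -25.0900 / 34.1000 = -0.736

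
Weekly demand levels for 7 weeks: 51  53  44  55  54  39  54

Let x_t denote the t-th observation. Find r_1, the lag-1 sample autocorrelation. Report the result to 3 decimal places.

-0.504

Mean x̄ = (51 + 53 + 44 + 55 + 54 + 39 + 54)/7 = 50.0000
Deviations from mean: 1.0000, 3.0000, -6.0000, 5.0000, 4.0000, -11.0000, 4.0000
Numerator Σ_{t=1}^{6}(x_t−x̄)(x_{t+1}−x̄) = -113.0000
Denominator Σ(x_t−x̄)² = 224.0000
r_1 = -113.0000 / 224.0000 = -0.504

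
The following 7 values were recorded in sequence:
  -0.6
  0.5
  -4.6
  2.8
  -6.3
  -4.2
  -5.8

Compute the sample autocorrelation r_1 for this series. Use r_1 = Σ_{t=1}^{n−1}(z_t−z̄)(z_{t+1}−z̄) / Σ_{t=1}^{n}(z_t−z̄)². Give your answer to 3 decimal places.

Mean z̄ = (-0.6 + 0.5 − 4.6 + 2.8 − 6.3 − 4.2 − 5.8)/7 = -2.6000
Deviations from mean: 2.0000, 3.1000, -2.0000, 5.4000, -3.7000, -1.6000, -3.2000
Numerator Σ_{t=1}^{6}(z_t−z̄)(z_{t+1}−z̄) = -19.7400
Denominator Σ(z_t−z̄)² = 73.2600
r_1 = -19.7400 / 73.2600 = -0.269

-0.269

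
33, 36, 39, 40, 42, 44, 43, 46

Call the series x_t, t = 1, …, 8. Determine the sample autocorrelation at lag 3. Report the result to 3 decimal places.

-0.009

Mean x̄ = (33 + 36 + 39 + 40 + 42 + 44 + 43 + 46)/8 = 40.3750
Numerator Σ_{t=1}^{5}(x_t−x̄)(x_{t+3}−x̄) = -1.1719
Denominator Σ(x_t−x̄)² = 129.8750
r_3 = -1.1719 / 129.8750 = -0.009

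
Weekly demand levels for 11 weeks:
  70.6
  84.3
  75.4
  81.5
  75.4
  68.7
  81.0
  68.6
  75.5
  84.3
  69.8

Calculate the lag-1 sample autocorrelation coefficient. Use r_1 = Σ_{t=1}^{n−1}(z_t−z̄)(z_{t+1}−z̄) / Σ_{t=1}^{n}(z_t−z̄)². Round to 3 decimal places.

Mean z̄ = (70.6 + 84.3 + 75.4 + 81.5 + 75.4 + 68.7 + 81.0 + 68.6 + 75.5 + 84.3 + 69.8)/11 = 75.9182
Numerator Σ_{t=1}^{10}(z_t−z̄)(z_{t+1}−z̄) = -176.5612
Denominator Σ(z_t−z̄)² = 369.5764
r_1 = -176.5612 / 369.5764 = -0.478

-0.478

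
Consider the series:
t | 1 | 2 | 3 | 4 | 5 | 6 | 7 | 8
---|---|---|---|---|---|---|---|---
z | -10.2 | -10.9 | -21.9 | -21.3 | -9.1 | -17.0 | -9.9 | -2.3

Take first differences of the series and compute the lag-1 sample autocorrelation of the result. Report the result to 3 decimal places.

First differences Δz: -0.7, -11.0, 0.6, 12.2, -7.9, 7.1, 7.6
Mean of differences = 1.1286
Numerator Σ(Δz_t−Δz̄)(Δz_{t+1}−Δz̄) = -92.4922
Denominator Σ(Δz_t−Δz̄)² = 432.3543
r_1(Δz) = -92.4922 / 432.3543 = -0.214

-0.214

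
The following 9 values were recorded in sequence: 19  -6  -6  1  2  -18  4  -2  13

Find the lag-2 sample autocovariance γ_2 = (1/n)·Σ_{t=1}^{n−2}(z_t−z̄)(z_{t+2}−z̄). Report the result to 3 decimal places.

-4.665

Mean z̄ = (19 − 6 − 6 + 1 + 2 − 18 + 4 − 2 + 13)/9 = 0.7778
Σ_{t=1}^{7}(z_t−z̄)(z_{t+2}−z̄) = -41.9877
γ_2 = -41.9877 / 9 = -4.665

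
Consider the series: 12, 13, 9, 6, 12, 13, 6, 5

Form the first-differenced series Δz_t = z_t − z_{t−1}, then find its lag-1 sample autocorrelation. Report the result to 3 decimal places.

First differences Δz: 1, -4, -3, 6, 1, -7, -1
Mean of differences = -1.0000
Numerator Σ(Δz_t−Δz̄)(Δz_{t+1}−Δz̄) = -12.0000
Denominator Σ(Δz_t−Δz̄)² = 106.0000
r_1(Δz) = -12.0000 / 106.0000 = -0.113

-0.113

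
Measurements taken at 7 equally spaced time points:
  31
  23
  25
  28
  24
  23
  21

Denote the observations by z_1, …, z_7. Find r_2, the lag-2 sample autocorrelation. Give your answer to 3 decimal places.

-0.114

Mean z̄ = (31 + 23 + 25 + 28 + 24 + 23 + 21)/7 = 25.0000
Deviations from mean: 6.0000, -2.0000, 0.0000, 3.0000, -1.0000, -2.0000, -4.0000
Numerator Σ_{t=1}^{5}(z_t−z̄)(z_{t+2}−z̄) = -8.0000
Denominator Σ(z_t−z̄)² = 70.0000
r_2 = -8.0000 / 70.0000 = -0.114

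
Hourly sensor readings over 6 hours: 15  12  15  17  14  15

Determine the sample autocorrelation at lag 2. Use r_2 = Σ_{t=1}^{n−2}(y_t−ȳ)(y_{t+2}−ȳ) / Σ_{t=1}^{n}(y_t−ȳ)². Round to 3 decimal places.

-0.417

Mean ȳ = (15 + 12 + 15 + 17 + 14 + 15)/6 = 14.6667
Deviations from mean: 0.3333, -2.6667, 0.3333, 2.3333, -0.6667, 0.3333
Σ(y_t−ȳ)(y_{t+2}−ȳ) = (0.1111) + (-6.2222) + (-0.2222) + (0.7778) = -5.5556
Denominator Σ(y_t−ȳ)² = 13.3333
r_2 = -5.5556 / 13.3333 = -0.417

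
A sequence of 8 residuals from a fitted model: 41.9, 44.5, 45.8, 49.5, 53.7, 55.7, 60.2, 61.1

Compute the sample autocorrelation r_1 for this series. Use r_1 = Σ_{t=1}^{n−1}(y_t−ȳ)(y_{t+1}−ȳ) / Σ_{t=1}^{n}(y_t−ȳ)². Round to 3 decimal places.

0.661

Mean ȳ = (41.9 + 44.5 + 45.8 + 49.5 + 53.7 + 55.7 + 60.2 + 61.1)/8 = 51.5500
Σ(y_t−ȳ)(y_{t+1}−ȳ) = (68.0325) + (40.5375) + (11.7875) + (-4.4075) + (8.9225) + (35.8975) + (82.6075) = 243.3775
Denominator Σ(y_t−ȳ)² = 367.9600
r_1 = 243.3775 / 367.9600 = 0.661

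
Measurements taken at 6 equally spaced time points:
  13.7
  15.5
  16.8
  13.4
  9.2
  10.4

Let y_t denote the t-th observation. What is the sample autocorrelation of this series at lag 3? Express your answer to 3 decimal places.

-0.453

Mean ȳ = (13.7 + 15.5 + 16.8 + 13.4 + 9.2 + 10.4)/6 = 13.1667
Deviations from mean: 0.5333, 2.3333, 3.6333, 0.2333, -3.9667, -2.7667
Σ(y_t−ȳ)(y_{t+3}−ȳ) = (0.1244) + (-9.2556) + (-10.0522) = -19.1833
Denominator Σ(y_t−ȳ)² = 42.3733
r_3 = -19.1833 / 42.3733 = -0.453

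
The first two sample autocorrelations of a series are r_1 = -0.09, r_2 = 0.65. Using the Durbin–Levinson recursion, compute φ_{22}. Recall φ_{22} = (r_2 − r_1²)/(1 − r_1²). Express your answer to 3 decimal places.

0.647

φ_{22} = (r_2 − r_1²) / (1 − r_1²)
r_1² = (-0.09)² = 0.0081
Numerator = 0.65 − 0.0081 = 0.6419; denominator = 1 − 0.0081 = 0.9919
φ_{22} = 0.6419 / 0.9919 = 0.647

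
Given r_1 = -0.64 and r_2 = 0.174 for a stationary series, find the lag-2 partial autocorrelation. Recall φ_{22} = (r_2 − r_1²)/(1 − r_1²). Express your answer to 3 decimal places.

-0.399

φ_{22} = (r_2 − r_1²) / (1 − r_1²)
r_1² = (-0.64)² = 0.4096
Numerator = 0.174 − 0.4096 = -0.2356; denominator = 1 − 0.4096 = 0.5904
φ_{22} = -0.2356 / 0.5904 = -0.399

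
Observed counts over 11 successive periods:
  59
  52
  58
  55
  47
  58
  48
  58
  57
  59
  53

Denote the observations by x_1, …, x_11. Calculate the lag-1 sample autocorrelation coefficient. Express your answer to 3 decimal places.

-0.430

Mean x̄ = (59 + 52 + 58 + 55 + 47 + 58 + 48 + 58 + 57 + 59 + 53)/11 = 54.9091
Numerator Σ_{t=1}^{10}(x_t−x̄)(x_{t+1}−x̄) = -81.2810
Denominator Σ(x_t−x̄)² = 188.9091
r_1 = -81.2810 / 188.9091 = -0.430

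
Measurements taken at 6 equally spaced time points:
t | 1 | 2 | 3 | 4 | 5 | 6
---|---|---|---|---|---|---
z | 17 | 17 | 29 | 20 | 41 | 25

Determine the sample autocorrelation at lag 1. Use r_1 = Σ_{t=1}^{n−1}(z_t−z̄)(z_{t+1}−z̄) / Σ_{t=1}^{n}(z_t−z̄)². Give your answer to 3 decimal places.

-0.157

Mean z̄ = (17 + 17 + 29 + 20 + 41 + 25)/6 = 24.8333
Deviations from mean: -7.8333, -7.8333, 4.1667, -4.8333, 16.1667, 0.1667
Numerator Σ_{t=1}^{5}(z_t−z̄)(z_{t+1}−z̄) = -66.8611
Denominator Σ(z_t−z̄)² = 424.8333
r_1 = -66.8611 / 424.8333 = -0.157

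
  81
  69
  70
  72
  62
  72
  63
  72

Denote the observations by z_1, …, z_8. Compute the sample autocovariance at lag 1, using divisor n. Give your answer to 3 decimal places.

Mean z̄ = (81 + 69 + 70 + 72 + 62 + 72 + 63 + 72)/8 = 70.1250
Deviations: 10.8750, -1.1250, -0.1250, 1.8750, -8.1250, 1.8750, -7.1250, 1.8750
Σ_{t=1}^{7}(z_t−z̄)(z_{t+1}−z̄) = -69.5156
γ_1 = -69.5156 / 8 = -8.689

-8.689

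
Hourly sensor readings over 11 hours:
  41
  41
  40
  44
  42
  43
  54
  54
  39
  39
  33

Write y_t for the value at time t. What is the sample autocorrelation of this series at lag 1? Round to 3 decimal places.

0.360

Mean ȳ = (41 + 41 + 40 + 44 + 42 + 43 + 54 + 54 + 39 + 39 + 33)/11 = 42.7273
Numerator Σ_{t=1}^{10}(y_t−ȳ)(y_{t+1}−ȳ) = 141.3802
Denominator Σ(y_t−ȳ)² = 392.1818
r_1 = 141.3802 / 392.1818 = 0.360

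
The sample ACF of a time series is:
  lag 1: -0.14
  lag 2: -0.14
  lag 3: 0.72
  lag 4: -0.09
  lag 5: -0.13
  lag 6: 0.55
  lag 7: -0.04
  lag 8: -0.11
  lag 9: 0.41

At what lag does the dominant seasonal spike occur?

3

The largest autocorrelation is r_3 = 0.72, with weaker echoes at lags 6 (0.55) and 9 (0.41); the remaining lags stay at or below -0.04.
The dominant spike at lag 3 indicates a seasonal period of 3.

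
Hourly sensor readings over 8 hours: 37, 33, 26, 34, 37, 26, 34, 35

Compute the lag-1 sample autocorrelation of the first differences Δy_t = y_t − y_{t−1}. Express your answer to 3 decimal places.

-0.361

First differences Δy: -4, -7, 8, 3, -11, 8, 1
Mean of differences = -0.2857
Numerator Σ(Δy_t−Δȳ)(Δy_{t+1}−Δȳ) = -116.7959
Denominator Σ(Δy_t−Δȳ)² = 323.4286
r_1(Δy) = -116.7959 / 323.4286 = -0.361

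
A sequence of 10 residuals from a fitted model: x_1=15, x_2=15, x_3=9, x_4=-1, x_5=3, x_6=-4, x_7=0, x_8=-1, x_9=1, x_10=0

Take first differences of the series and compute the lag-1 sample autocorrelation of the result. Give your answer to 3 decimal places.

-0.354

First differences Δx: 0, -6, -10, 4, -7, 4, -1, 2, -1
Mean of differences = -1.6667
Numerator Σ(Δx_t−Δx̄)(Δx_{t+1}−Δx̄) = -70.1111
Denominator Σ(Δx_t−Δx̄)² = 198.0000
r_1(Δx) = -70.1111 / 198.0000 = -0.354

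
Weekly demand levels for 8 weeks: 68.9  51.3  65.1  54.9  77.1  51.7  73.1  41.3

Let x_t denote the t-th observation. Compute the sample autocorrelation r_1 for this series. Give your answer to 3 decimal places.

Mean x̄ = (68.9 + 51.3 + 65.1 + 54.9 + 77.1 + 51.7 + 73.1 + 41.3)/8 = 60.4250
Deviations from mean: 8.4750, -9.1250, 4.6750, -5.5250, 16.6750, -8.7250, 12.6750, -19.1250
Numerator Σ_{t=1}^{7}(x_t−x̄)(x_{t+1}−x̄) = -736.4406
Denominator Σ(x_t−x̄)² = 1088.0750
r_1 = -736.4406 / 1088.0750 = -0.677

-0.677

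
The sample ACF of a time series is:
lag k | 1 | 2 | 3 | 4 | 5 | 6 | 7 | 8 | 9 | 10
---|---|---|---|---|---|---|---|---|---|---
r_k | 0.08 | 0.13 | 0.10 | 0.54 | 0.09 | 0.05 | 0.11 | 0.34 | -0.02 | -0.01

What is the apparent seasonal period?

The largest autocorrelation is r_4 = 0.54, with a weaker echo at lag 8 (0.34); the remaining lags stay at or below 0.13.
The dominant spike at lag 4 indicates a seasonal period of 4.

4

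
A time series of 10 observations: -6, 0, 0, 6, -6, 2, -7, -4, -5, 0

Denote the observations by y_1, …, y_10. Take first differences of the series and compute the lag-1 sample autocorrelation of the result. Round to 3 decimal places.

First differences Δy: 6, 0, 6, -12, 8, -9, 3, -1, 5
Mean of differences = 0.6667
Numerator Σ(Δy_t−Δȳ)(Δy_{t+1}−Δȳ) = -272.1111
Denominator Σ(Δy_t−Δȳ)² = 392.0000
r_1(Δy) = -272.1111 / 392.0000 = -0.694

-0.694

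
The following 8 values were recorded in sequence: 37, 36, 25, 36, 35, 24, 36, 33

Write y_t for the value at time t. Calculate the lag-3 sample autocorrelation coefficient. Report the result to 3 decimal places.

Mean ȳ = (37 + 36 + 25 + 36 + 35 + 24 + 36 + 33)/8 = 32.7500
Deviations from mean: 4.2500, 3.2500, -7.7500, 3.2500, 2.2500, -8.7500, 3.2500, 0.2500
Numerator Σ_{t=1}^{5}(y_t−ȳ)(y_{t+3}−ȳ) = 100.0625
Denominator Σ(y_t−ȳ)² = 191.5000
r_3 = 100.0625 / 191.5000 = 0.523

0.523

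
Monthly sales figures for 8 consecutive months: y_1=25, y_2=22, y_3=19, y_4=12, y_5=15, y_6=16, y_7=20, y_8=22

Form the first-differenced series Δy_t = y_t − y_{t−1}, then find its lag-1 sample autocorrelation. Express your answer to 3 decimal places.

First differences Δy: -3, -3, -7, 3, 1, 4, 2
Mean of differences = -0.4286
Numerator Σ(Δy_t−Δȳ)(Δy_{t+1}−Δȳ) = 22.9592
Denominator Σ(Δy_t−Δȳ)² = 95.7143
r_1(Δy) = 22.9592 / 95.7143 = 0.240

0.240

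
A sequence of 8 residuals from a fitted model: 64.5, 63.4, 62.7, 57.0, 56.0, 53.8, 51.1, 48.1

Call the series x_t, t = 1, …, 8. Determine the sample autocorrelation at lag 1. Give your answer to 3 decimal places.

0.623

Mean x̄ = (64.5 + 63.4 + 62.7 + 57.0 + 56.0 + 53.8 + 51.1 + 48.1)/8 = 57.0750
Deviations from mean: 7.4250, 6.3250, 5.6250, -0.0750, -1.0750, -3.2750, -5.9750, -8.9750
Σ(x_t−x̄)(x_{t+1}−x̄) = (46.9631) + (35.5781) + (-0.4219) + (0.0806) + (3.5206) + (19.5681) + (53.6256) = 158.9144
Denominator Σ(x_t−x̄)² = 254.9150
r_1 = 158.9144 / 254.9150 = 0.623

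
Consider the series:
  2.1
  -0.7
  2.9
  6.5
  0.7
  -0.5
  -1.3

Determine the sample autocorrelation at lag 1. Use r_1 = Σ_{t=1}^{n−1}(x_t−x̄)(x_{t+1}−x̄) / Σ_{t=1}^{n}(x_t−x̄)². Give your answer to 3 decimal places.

Mean x̄ = (2.1 − 0.7 + 2.9 + 6.5 + 0.7 − 0.5 − 1.3)/7 = 1.3857
Deviations from mean: 0.7143, -2.0857, 1.5143, 5.1143, -0.6857, -1.8857, -2.6857
Σ(x_t−x̄)(x_{t+1}−x̄) = (-1.4898) + (-3.1584) + (7.7445) + (-3.5069) + (1.2931) + (5.0645) = 5.9469
Denominator Σ(x_t−x̄)² = 44.5486
r_1 = 5.9469 / 44.5486 = 0.133

0.133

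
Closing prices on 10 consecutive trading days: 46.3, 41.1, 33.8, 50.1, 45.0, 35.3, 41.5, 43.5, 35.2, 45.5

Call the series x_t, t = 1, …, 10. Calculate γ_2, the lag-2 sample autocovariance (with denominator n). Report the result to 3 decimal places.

Mean x̄ = (46.3 + 41.1 + 33.8 + 50.1 + 45.0 + 35.3 + 41.5 + 43.5 + 35.2 + 45.5)/10 = 41.7300
Σ_{t=1}^{8}(x_t−x̄)(x_{t+2}−x̄) = -125.2218
γ_2 = -125.2218 / 10 = -12.522

-12.522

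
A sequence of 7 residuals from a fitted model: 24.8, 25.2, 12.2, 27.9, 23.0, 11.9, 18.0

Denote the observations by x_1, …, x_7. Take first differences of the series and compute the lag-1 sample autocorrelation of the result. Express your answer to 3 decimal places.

First differences Δx: 0.4, -13.0, 15.7, -4.9, -11.1, 6.1
Mean of differences = -1.1333
Numerator Σ(Δx_t−Δx̄)(Δx_{t+1}−Δx̄) = -315.9078
Denominator Σ(Δx_t−Δx̄)² = 592.3733
r_1(Δx) = -315.9078 / 592.3733 = -0.533

-0.533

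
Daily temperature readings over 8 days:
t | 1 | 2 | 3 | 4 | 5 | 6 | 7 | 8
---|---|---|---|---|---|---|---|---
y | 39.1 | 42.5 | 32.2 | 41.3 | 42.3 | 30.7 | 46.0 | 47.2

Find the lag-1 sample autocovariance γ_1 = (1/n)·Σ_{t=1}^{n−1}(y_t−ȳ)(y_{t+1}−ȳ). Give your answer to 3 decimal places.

-7.763

Mean ȳ = (39.1 + 42.5 + 32.2 + 41.3 + 42.3 + 30.7 + 46.0 + 47.2)/8 = 40.1625
Σ_{t=1}^{7}(y_t−ȳ)(y_{t+1}−ȳ) = -62.1039
γ_1 = -62.1039 / 8 = -7.763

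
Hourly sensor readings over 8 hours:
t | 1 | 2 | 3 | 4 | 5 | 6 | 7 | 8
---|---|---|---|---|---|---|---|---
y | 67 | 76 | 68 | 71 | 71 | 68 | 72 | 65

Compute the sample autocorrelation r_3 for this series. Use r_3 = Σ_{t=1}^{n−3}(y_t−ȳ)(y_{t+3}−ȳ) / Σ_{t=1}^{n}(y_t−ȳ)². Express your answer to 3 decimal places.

Mean ȳ = (67 + 76 + 68 + 71 + 71 + 68 + 72 + 65)/8 = 69.7500
Deviations from mean: -2.7500, 6.2500, -1.7500, 1.2500, 1.2500, -1.7500, 2.2500, -4.7500
Numerator Σ_{t=1}^{5}(y_t−ȳ)(y_{t+3}−ȳ) = 4.3125
Denominator Σ(y_t−ȳ)² = 83.5000
r_3 = 4.3125 / 83.5000 = 0.052

0.052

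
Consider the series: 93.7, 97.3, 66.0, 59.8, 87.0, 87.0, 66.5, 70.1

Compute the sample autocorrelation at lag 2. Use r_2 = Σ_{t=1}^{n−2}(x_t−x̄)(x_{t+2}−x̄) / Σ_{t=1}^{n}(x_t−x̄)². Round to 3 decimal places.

Mean x̄ = (93.7 + 97.3 + 66.0 + 59.8 + 87.0 + 87.0 + 66.5 + 70.1)/8 = 78.4250
Deviations from mean: 15.2750, 18.8750, -12.4250, -18.6250, 8.5750, 8.5750, -11.9250, -8.3250
Numerator Σ_{t=1}^{6}(x_t−x̄)(x_{t+2}−x̄) = -981.2363
Denominator Σ(x_t−x̄)² = 1449.4350
r_2 = -981.2363 / 1449.4350 = -0.677

-0.677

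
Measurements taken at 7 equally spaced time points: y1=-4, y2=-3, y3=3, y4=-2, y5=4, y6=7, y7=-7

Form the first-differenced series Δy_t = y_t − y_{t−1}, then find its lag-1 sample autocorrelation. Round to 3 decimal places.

First differences Δy: 1, 6, -5, 6, 3, -14
Mean of differences = -0.5000
Numerator Σ(Δy_t−Δȳ)(Δy_{t+1}−Δȳ) = -73.2500
Denominator Σ(Δy_t−Δȳ)² = 301.5000
r_1(Δy) = -73.2500 / 301.5000 = -0.243

-0.243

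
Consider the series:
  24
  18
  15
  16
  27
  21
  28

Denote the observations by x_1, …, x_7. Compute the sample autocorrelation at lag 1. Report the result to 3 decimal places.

0.069

Mean x̄ = (24 + 18 + 15 + 16 + 27 + 21 + 28)/7 = 21.2857
Deviations from mean: 2.7143, -3.2857, -6.2857, -5.2857, 5.7143, -0.2857, 6.7143
Σ(x_t−x̄)(x_{t+1}−x̄) = (-8.9184) + (20.6531) + (33.2245) + (-30.2041) + (-1.6327) + (-1.9184) = 11.2041
Denominator Σ(x_t−x̄)² = 163.4286
r_1 = 11.2041 / 163.4286 = 0.069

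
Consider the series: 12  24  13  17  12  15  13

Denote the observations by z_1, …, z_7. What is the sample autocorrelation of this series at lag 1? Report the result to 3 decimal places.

Mean z̄ = (12 + 24 + 13 + 17 + 12 + 15 + 13)/7 = 15.1429
Σ(z_t−z̄)(z_{t+1}−z̄) = (-27.8367) + (-18.9796) + (-3.9796) + (-5.8367) + (0.4490) + (0.3061) = -55.8776
Denominator Σ(z_t−z̄)² = 110.8571
r_1 = -55.8776 / 110.8571 = -0.504

-0.504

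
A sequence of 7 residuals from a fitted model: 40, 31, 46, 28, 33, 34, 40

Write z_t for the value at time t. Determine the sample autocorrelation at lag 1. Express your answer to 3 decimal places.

-0.547

Mean z̄ = (40 + 31 + 46 + 28 + 33 + 34 + 40)/7 = 36.0000
Deviations from mean: 4.0000, -5.0000, 10.0000, -8.0000, -3.0000, -2.0000, 4.0000
Σ(z_t−z̄)(z_{t+1}−z̄) = (-20.0000) + (-50.0000) + (-80.0000) + (24.0000) + (6.0000) + (-8.0000) = -128.0000
Denominator Σ(z_t−z̄)² = 234.0000
r_1 = -128.0000 / 234.0000 = -0.547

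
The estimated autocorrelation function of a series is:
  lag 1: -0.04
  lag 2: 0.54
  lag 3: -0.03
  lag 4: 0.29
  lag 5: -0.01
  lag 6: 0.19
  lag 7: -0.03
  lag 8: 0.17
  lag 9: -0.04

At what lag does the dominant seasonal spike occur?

The largest autocorrelation is r_2 = 0.54, with weaker echoes at lags 4 (0.29), 6 (0.19) and 8 (0.17); the remaining lags stay at or below -0.01.
The dominant spike at lag 2 indicates a seasonal period of 2.

2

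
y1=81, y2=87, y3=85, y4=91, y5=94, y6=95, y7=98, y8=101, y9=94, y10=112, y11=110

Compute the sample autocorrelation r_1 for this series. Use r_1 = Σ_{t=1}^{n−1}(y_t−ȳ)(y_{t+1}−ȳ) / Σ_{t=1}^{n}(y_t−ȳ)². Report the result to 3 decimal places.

0.518

Mean ȳ = (81 + 87 + 85 + 91 + 94 + 95 + 98 + 101 + 94 + 112 + 110)/11 = 95.2727
Numerator Σ_{t=1}^{10}(y_t−ȳ)(y_{t+1}−ȳ) = 485.3802
Denominator Σ(y_t−ȳ)² = 936.1818
r_1 = 485.3802 / 936.1818 = 0.518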